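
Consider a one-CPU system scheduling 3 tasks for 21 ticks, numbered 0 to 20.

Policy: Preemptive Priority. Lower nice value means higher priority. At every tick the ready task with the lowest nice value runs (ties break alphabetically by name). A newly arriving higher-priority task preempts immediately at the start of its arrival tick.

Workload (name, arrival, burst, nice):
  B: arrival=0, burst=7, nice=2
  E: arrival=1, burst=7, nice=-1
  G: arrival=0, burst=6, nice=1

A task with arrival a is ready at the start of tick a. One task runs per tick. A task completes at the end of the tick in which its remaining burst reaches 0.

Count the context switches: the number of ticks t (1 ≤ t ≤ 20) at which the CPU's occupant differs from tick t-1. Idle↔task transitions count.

t=0: ready={B,G} → run G
t=1: ready={B,E,G} → run E
t=2: ready={B,E,G} → run E
t=3: ready={B,E,G} → run E
t=4: ready={B,E,G} → run E
t=5: ready={B,E,G} → run E
t=6: ready={B,E,G} → run E
t=7: ready={B,E,G} → run E
t=8: ready={B,G} → run G
t=9: ready={B,G} → run G
t=10: ready={B,G} → run G
t=11: ready={B,G} → run G
t=12: ready={B,G} → run G
t=13: ready={B} → run B
t=14: ready={B} → run B
t=15: ready={B} → run B
t=16: ready={B} → run B
t=17: ready={B} → run B
t=18: ready={B} → run B
t=19: ready={B} → run B
t=20: (idle)

context switches = 4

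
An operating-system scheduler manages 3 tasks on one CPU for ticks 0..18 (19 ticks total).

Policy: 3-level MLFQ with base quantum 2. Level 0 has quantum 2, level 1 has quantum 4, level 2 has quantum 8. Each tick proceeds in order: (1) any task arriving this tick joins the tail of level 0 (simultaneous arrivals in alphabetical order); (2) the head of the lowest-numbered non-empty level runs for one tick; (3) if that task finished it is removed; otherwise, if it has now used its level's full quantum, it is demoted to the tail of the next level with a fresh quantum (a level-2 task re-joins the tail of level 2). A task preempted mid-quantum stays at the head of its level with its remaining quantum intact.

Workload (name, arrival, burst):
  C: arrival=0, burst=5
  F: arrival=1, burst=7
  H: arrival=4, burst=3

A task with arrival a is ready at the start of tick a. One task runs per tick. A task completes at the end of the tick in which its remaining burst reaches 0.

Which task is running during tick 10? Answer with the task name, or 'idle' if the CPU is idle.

running at tick 10 = F

t=0: L0/L1/L2 = C/-/- → run C
t=1: L0/L1/L2 = CF/-/- → run C
t=2: L0/L1/L2 = F/C/- → run F
t=3: L0/L1/L2 = F/C/- → run F
t=4: L0/L1/L2 = H/CF/- → run H
t=5: L0/L1/L2 = H/CF/- → run H
t=6: L0/L1/L2 = -/CFH/- → run C
t=7: L0/L1/L2 = -/CFH/- → run C
t=8: L0/L1/L2 = -/CFH/- → run C
t=9: L0/L1/L2 = -/FH/- → run F
t=10: L0/L1/L2 = -/FH/- → run F
t=11: L0/L1/L2 = -/FH/- → run F
t=12: L0/L1/L2 = -/FH/- → run F
t=13: L0/L1/L2 = -/H/F → run H
t=14: L0/L1/L2 = -/-/F → run F
t=15: (idle)
t=16: (idle)
t=17: (idle)
t=18: (idle)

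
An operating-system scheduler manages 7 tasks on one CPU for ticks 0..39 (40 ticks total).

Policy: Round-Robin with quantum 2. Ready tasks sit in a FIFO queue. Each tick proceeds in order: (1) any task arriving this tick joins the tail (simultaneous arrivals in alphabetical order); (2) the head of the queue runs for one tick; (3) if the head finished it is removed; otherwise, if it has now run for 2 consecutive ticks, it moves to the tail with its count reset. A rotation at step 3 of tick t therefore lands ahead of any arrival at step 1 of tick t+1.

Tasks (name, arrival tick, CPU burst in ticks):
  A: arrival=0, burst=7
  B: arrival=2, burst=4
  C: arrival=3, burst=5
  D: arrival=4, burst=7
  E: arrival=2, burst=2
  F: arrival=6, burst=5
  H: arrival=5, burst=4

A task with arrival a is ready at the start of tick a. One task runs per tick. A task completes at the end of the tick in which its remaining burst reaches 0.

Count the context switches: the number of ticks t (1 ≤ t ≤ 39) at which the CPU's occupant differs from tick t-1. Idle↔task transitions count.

context switches = 18

t=0: queue=[A] q_used=0 → run A
t=1: queue=[A] q_used=1 → run A
t=2: queue=[A,B,E] q_used=0 → run A
t=3: queue=[A,B,E,C] q_used=1 → run A
t=4: queue=[B,E,C,A,D] q_used=0 → run B
t=5: queue=[B,E,C,A,D,H] q_used=1 → run B
t=6: queue=[E,C,A,D,H,B,F] q_used=0 → run E
t=7: queue=[E,C,A,D,H,B,F] q_used=1 → run E
t=8: queue=[C,A,D,H,B,F] q_used=0 → run C
t=9: queue=[C,A,D,H,B,F] q_used=1 → run C
t=10: queue=[A,D,H,B,F,C] q_used=0 → run A
t=11: queue=[A,D,H,B,F,C] q_used=1 → run A
t=12: queue=[D,H,B,F,C,A] q_used=0 → run D
t=13: queue=[D,H,B,F,C,A] q_used=1 → run D
t=14: queue=[H,B,F,C,A,D] q_used=0 → run H
t=15: queue=[H,B,F,C,A,D] q_used=1 → run H
t=16: queue=[B,F,C,A,D,H] q_used=0 → run B
t=17: queue=[B,F,C,A,D,H] q_used=1 → run B
t=18: queue=[F,C,A,D,H] q_used=0 → run F
t=19: queue=[F,C,A,D,H] q_used=1 → run F
t=20: queue=[C,A,D,H,F] q_used=0 → run C
t=21: queue=[C,A,D,H,F] q_used=1 → run C
t=22: queue=[A,D,H,F,C] q_used=0 → run A
t=23: queue=[D,H,F,C] q_used=0 → run D
t=24: queue=[D,H,F,C] q_used=1 → run D
t=25: queue=[H,F,C,D] q_used=0 → run H
t=26: queue=[H,F,C,D] q_used=1 → run H
t=27: queue=[F,C,D] q_used=0 → run F
t=28: queue=[F,C,D] q_used=1 → run F
t=29: queue=[C,D,F] q_used=0 → run C
t=30: queue=[D,F] q_used=0 → run D
t=31: queue=[D,F] q_used=1 → run D
t=32: queue=[F,D] q_used=0 → run F
t=33: queue=[D] q_used=0 → run D
t=34: (idle)
t=35: (idle)
t=36: (idle)
t=37: (idle)
t=38: (idle)
t=39: (idle)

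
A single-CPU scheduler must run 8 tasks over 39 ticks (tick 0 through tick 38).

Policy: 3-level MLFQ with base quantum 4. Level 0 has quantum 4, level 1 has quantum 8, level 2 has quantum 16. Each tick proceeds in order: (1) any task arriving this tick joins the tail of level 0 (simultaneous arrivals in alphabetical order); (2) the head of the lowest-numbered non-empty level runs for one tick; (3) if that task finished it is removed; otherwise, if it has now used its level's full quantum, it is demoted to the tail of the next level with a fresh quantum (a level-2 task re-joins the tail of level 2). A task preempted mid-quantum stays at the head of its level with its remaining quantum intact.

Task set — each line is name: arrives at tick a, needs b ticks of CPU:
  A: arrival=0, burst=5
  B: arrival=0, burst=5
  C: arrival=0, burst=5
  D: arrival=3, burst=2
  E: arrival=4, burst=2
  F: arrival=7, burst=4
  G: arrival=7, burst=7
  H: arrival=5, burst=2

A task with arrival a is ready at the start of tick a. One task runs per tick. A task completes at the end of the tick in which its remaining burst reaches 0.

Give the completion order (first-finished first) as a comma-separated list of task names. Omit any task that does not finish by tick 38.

completion order = D, E, H, F, A, B, C, G

t=0: L0/L1/L2 = ABC/-/- → run A
t=1: L0/L1/L2 = ABC/-/- → run A
t=2: L0/L1/L2 = ABC/-/- → run A
t=3: L0/L1/L2 = ABCD/-/- → run A
t=4: L0/L1/L2 = BCDE/A/- → run B
t=5: L0/L1/L2 = BCDEH/A/- → run B
t=6: L0/L1/L2 = BCDEH/A/- → run B
t=7: L0/L1/L2 = BCDEHFG/A/- → run B
t=8: L0/L1/L2 = CDEHFG/AB/- → run C
t=9: L0/L1/L2 = CDEHFG/AB/- → run C
t=10: L0/L1/L2 = CDEHFG/AB/- → run C
t=11: L0/L1/L2 = CDEHFG/AB/- → run C
t=12: L0/L1/L2 = DEHFG/ABC/- → run D
t=13: L0/L1/L2 = DEHFG/ABC/- → run D
t=14: L0/L1/L2 = EHFG/ABC/- → run E
t=15: L0/L1/L2 = EHFG/ABC/- → run E
t=16: L0/L1/L2 = HFG/ABC/- → run H
t=17: L0/L1/L2 = HFG/ABC/- → run H
t=18: L0/L1/L2 = FG/ABC/- → run F
t=19: L0/L1/L2 = FG/ABC/- → run F
t=20: L0/L1/L2 = FG/ABC/- → run F
t=21: L0/L1/L2 = FG/ABC/- → run F
t=22: L0/L1/L2 = G/ABC/- → run G
t=23: L0/L1/L2 = G/ABC/- → run G
t=24: L0/L1/L2 = G/ABC/- → run G
t=25: L0/L1/L2 = G/ABC/- → run G
t=26: L0/L1/L2 = -/ABCG/- → run A
t=27: L0/L1/L2 = -/BCG/- → run B
t=28: L0/L1/L2 = -/CG/- → run C
t=29: L0/L1/L2 = -/G/- → run G
t=30: L0/L1/L2 = -/G/- → run G
t=31: L0/L1/L2 = -/G/- → run G
t=32: (idle)
t=33: (idle)
t=34: (idle)
t=35: (idle)
t=36: (idle)
t=37: (idle)
t=38: (idle)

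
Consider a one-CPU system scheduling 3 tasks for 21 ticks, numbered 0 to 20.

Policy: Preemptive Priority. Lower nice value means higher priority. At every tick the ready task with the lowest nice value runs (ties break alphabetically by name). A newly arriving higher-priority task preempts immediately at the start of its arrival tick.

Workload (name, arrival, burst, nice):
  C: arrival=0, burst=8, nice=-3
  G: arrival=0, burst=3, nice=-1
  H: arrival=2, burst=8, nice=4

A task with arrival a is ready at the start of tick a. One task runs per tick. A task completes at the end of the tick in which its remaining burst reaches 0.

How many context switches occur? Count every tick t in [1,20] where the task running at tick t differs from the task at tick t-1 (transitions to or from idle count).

t=0: ready={C,G} → run C
t=1: ready={C,G} → run C
t=2: ready={C,G,H} → run C
t=3: ready={C,G,H} → run C
t=4: ready={C,G,H} → run C
t=5: ready={C,G,H} → run C
t=6: ready={C,G,H} → run C
t=7: ready={C,G,H} → run C
t=8: ready={G,H} → run G
t=9: ready={G,H} → run G
t=10: ready={G,H} → run G
t=11: ready={H} → run H
t=12: ready={H} → run H
t=13: ready={H} → run H
t=14: ready={H} → run H
t=15: ready={H} → run H
t=16: ready={H} → run H
t=17: ready={H} → run H
t=18: ready={H} → run H
t=19: (idle)
t=20: (idle)

context switches = 3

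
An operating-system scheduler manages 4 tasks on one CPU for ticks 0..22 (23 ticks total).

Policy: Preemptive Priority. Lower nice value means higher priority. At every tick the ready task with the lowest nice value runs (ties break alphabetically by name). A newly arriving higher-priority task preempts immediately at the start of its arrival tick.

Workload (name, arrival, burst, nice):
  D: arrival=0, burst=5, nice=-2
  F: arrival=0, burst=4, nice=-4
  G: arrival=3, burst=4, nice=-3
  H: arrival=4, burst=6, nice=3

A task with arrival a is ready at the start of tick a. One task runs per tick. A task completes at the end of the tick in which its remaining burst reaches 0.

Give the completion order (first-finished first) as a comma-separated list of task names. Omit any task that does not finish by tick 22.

t=0: ready={D,F} → run F
t=1: ready={D,F} → run F
t=2: ready={D,F} → run F
t=3: ready={D,F,G} → run F
t=4: ready={D,G,H} → run G
t=5: ready={D,G,H} → run G
t=6: ready={D,G,H} → run G
t=7: ready={D,G,H} → run G
t=8: ready={D,H} → run D
t=9: ready={D,H} → run D
t=10: ready={D,H} → run D
t=11: ready={D,H} → run D
t=12: ready={D,H} → run D
t=13: ready={H} → run H
t=14: ready={H} → run H
t=15: ready={H} → run H
t=16: ready={H} → run H
t=17: ready={H} → run H
t=18: ready={H} → run H
t=19: (idle)
t=20: (idle)
t=21: (idle)
t=22: (idle)

completion order = F, G, D, H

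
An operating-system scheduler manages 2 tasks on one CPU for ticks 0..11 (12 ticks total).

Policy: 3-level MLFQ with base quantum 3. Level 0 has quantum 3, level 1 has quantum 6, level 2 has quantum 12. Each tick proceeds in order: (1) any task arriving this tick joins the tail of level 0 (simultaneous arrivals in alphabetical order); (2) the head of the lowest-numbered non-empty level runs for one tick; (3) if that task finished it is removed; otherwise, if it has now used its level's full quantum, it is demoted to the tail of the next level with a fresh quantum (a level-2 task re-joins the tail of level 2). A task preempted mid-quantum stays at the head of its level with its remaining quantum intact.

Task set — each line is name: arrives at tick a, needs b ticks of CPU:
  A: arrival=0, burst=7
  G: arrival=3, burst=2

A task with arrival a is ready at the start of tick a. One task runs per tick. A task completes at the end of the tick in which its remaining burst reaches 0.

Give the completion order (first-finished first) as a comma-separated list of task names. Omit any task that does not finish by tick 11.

completion order = G, A

t=0: L0/L1/L2 = A/-/- → run A
t=1: L0/L1/L2 = A/-/- → run A
t=2: L0/L1/L2 = A/-/- → run A
t=3: L0/L1/L2 = G/A/- → run G
t=4: L0/L1/L2 = G/A/- → run G
t=5: L0/L1/L2 = -/A/- → run A
t=6: L0/L1/L2 = -/A/- → run A
t=7: L0/L1/L2 = -/A/- → run A
t=8: L0/L1/L2 = -/A/- → run A
t=9: (idle)
t=10: (idle)
t=11: (idle)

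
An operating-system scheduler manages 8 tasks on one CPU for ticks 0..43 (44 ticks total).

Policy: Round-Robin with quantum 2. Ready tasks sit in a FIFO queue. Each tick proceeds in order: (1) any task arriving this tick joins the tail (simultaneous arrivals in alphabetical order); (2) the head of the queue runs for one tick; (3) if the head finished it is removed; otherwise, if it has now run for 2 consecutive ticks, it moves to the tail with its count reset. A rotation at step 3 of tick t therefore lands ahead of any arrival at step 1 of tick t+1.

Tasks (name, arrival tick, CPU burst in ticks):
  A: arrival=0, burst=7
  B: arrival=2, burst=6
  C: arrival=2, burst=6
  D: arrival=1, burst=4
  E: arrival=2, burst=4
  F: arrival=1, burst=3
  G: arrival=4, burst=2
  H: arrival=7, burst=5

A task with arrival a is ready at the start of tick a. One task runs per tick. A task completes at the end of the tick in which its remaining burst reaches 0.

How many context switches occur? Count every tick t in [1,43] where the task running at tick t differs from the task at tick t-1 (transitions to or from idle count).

t=0: queue=[A] q_used=0 → run A
t=1: queue=[A,D,F] q_used=1 → run A
t=2: queue=[D,F,A,B,C,E] q_used=0 → run D
t=3: queue=[D,F,A,B,C,E] q_used=1 → run D
t=4: queue=[F,A,B,C,E,D,G] q_used=0 → run F
t=5: queue=[F,A,B,C,E,D,G] q_used=1 → run F
t=6: queue=[A,B,C,E,D,G,F] q_used=0 → run A
t=7: queue=[A,B,C,E,D,G,F,H] q_used=1 → run A
t=8: queue=[B,C,E,D,G,F,H,A] q_used=0 → run B
t=9: queue=[B,C,E,D,G,F,H,A] q_used=1 → run B
t=10: queue=[C,E,D,G,F,H,A,B] q_used=0 → run C
t=11: queue=[C,E,D,G,F,H,A,B] q_used=1 → run C
t=12: queue=[E,D,G,F,H,A,B,C] q_used=0 → run E
t=13: queue=[E,D,G,F,H,A,B,C] q_used=1 → run E
t=14: queue=[D,G,F,H,A,B,C,E] q_used=0 → run D
t=15: queue=[D,G,F,H,A,B,C,E] q_used=1 → run D
t=16: queue=[G,F,H,A,B,C,E] q_used=0 → run G
t=17: queue=[G,F,H,A,B,C,E] q_used=1 → run G
t=18: queue=[F,H,A,B,C,E] q_used=0 → run F
t=19: queue=[H,A,B,C,E] q_used=0 → run H
t=20: queue=[H,A,B,C,E] q_used=1 → run H
t=21: queue=[A,B,C,E,H] q_used=0 → run A
t=22: queue=[A,B,C,E,H] q_used=1 → run A
t=23: queue=[B,C,E,H,A] q_used=0 → run B
t=24: queue=[B,C,E,H,A] q_used=1 → run B
t=25: queue=[C,E,H,A,B] q_used=0 → run C
t=26: queue=[C,E,H,A,B] q_used=1 → run C
t=27: queue=[E,H,A,B,C] q_used=0 → run E
t=28: queue=[E,H,A,B,C] q_used=1 → run E
t=29: queue=[H,A,B,C] q_used=0 → run H
t=30: queue=[H,A,B,C] q_used=1 → run H
t=31: queue=[A,B,C,H] q_used=0 → run A
t=32: queue=[B,C,H] q_used=0 → run B
t=33: queue=[B,C,H] q_used=1 → run B
t=34: queue=[C,H] q_used=0 → run C
t=35: queue=[C,H] q_used=1 → run C
t=36: queue=[H] q_used=0 → run H
t=37: (idle)
t=38: (idle)
t=39: (idle)
t=40: (idle)
t=41: (idle)
t=42: (idle)
t=43: (idle)

context switches = 20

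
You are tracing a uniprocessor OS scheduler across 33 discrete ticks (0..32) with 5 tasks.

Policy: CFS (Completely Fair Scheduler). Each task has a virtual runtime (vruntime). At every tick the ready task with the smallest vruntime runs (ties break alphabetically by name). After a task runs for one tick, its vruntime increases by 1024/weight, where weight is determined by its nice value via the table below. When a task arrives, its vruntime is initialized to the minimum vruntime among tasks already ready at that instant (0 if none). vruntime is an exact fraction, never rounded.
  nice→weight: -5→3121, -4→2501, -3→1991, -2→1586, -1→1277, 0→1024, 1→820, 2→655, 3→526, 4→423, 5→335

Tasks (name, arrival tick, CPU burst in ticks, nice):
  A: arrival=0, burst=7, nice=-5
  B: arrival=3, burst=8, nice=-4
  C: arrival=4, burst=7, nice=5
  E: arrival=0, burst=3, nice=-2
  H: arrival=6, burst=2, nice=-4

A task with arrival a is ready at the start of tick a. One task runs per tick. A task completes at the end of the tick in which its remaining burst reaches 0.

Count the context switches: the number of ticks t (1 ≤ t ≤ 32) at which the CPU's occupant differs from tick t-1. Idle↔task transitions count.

context switches = 19

t=0: vr[A=0 E=0] → run A
t=1: vr[A=1024/3121 E=0] → run E
t=2: vr[A=1024/3121 E=512/793] → run A
t=3: vr[A=2048/3121 B=512/793 E=512/793] → run B
t=4: vr[A=2048/3121 B=34304/32513 C=512/793 E=512/793] → run C
t=5: vr[A=2048/3121 B=34304/32513 C=983552/265655 E=512/793] → run E
t=6: vr[A=2048/3121 B=34304/32513 C=983552/265655 E=1024/793 H=2048/3121] → run A
t=7: vr[A=3072/3121 B=34304/32513 C=983552/265655 E=1024/793 H=2048/3121] → run H
t=8: vr[A=3072/3121 B=34304/32513 C=983552/265655 E=1024/793 H=8317952/7805621] → run A
t=9: vr[A=4096/3121 B=34304/32513 C=983552/265655 E=1024/793 H=8317952/7805621] → run B
t=10: vr[A=4096/3121 B=47616/32513 C=983552/265655 E=1024/793 H=8317952/7805621] → run H
t=11: vr[A=4096/3121 B=47616/32513 C=983552/265655 E=1024/793] → run E
t=12: vr[A=4096/3121 B=47616/32513 C=983552/265655] → run A
t=13: vr[A=5120/3121 B=47616/32513 C=983552/265655] → run B
t=14: vr[A=5120/3121 B=60928/32513 C=983552/265655] → run A
t=15: vr[A=6144/3121 B=60928/32513 C=983552/265655] → run B
t=16: vr[A=6144/3121 B=74240/32513 C=983552/265655] → run A
t=17: vr[B=74240/32513 C=983552/265655] → run B
t=18: vr[B=87552/32513 C=983552/265655] → run B
t=19: vr[B=100864/32513 C=983552/265655] → run B
t=20: vr[B=114176/32513 C=983552/265655] → run B
t=21: vr[C=983552/265655] → run C
t=22: vr[C=1795584/265655] → run C
t=23: vr[C=2607616/265655] → run C
t=24: vr[C=3419648/265655] → run C
t=25: vr[C=846336/53131] → run C
t=26: vr[C=5043712/265655] → run C
t=27: (idle)
t=28: (idle)
t=29: (idle)
t=30: (idle)
t=31: (idle)
t=32: (idle)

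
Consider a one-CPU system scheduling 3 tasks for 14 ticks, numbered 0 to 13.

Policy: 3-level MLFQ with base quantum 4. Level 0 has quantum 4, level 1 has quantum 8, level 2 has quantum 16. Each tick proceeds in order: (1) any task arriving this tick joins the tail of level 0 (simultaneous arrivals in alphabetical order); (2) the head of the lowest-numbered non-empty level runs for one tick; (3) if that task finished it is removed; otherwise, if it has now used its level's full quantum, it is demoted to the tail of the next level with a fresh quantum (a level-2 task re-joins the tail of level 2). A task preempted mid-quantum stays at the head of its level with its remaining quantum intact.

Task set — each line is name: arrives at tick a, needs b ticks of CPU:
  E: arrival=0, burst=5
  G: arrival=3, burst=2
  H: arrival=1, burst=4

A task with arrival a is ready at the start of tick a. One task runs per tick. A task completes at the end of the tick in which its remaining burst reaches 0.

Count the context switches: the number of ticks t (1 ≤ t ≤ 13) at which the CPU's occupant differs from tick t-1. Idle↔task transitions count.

t=0: L0/L1/L2 = E/-/- → run E
t=1: L0/L1/L2 = EH/-/- → run E
t=2: L0/L1/L2 = EH/-/- → run E
t=3: L0/L1/L2 = EHG/-/- → run E
t=4: L0/L1/L2 = HG/E/- → run H
t=5: L0/L1/L2 = HG/E/- → run H
t=6: L0/L1/L2 = HG/E/- → run H
t=7: L0/L1/L2 = HG/E/- → run H
t=8: L0/L1/L2 = G/E/- → run G
t=9: L0/L1/L2 = G/E/- → run G
t=10: L0/L1/L2 = -/E/- → run E
t=11: (idle)
t=12: (idle)
t=13: (idle)

context switches = 4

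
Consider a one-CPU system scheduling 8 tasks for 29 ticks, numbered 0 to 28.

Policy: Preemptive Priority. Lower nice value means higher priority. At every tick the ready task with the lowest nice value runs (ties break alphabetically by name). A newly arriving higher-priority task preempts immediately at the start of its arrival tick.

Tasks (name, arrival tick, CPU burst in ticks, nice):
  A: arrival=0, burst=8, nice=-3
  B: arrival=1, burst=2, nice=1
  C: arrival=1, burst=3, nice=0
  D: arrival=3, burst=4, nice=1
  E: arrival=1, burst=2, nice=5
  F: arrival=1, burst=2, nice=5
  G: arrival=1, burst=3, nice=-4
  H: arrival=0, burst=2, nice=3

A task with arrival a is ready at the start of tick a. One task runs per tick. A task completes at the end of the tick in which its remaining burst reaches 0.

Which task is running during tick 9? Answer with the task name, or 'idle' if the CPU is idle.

running at tick 9 = A

t=0: ready={A,H} → run A
t=1: ready={A,B,C,E,F,G,H} → run G
t=2: ready={A,B,C,E,F,G,H} → run G
t=3: ready={A,B,C,D,E,F,G,H} → run G
t=4: ready={A,B,C,D,E,F,H} → run A
t=5: ready={A,B,C,D,E,F,H} → run A
t=6: ready={A,B,C,D,E,F,H} → run A
t=7: ready={A,B,C,D,E,F,H} → run A
t=8: ready={A,B,C,D,E,F,H} → run A
t=9: ready={A,B,C,D,E,F,H} → run A
t=10: ready={A,B,C,D,E,F,H} → run A
t=11: ready={B,C,D,E,F,H} → run C
t=12: ready={B,C,D,E,F,H} → run C
t=13: ready={B,C,D,E,F,H} → run C
t=14: ready={B,D,E,F,H} → run B
t=15: ready={B,D,E,F,H} → run B
t=16: ready={D,E,F,H} → run D
t=17: ready={D,E,F,H} → run D
t=18: ready={D,E,F,H} → run D
t=19: ready={D,E,F,H} → run D
t=20: ready={E,F,H} → run H
t=21: ready={E,F,H} → run H
t=22: ready={E,F} → run E
t=23: ready={E,F} → run E
t=24: ready={F} → run F
t=25: ready={F} → run F
t=26: (idle)
t=27: (idle)
t=28: (idle)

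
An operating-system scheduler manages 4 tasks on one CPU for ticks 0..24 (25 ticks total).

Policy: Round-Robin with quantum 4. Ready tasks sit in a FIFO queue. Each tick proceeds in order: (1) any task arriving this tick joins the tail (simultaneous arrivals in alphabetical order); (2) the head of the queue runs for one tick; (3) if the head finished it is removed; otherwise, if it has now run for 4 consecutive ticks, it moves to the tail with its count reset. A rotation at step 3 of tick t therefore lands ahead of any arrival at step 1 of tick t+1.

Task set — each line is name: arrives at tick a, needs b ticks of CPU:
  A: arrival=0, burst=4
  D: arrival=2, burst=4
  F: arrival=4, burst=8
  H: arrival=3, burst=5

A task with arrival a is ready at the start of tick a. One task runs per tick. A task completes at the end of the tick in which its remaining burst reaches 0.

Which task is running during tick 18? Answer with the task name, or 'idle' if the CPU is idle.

running at tick 18 = F

t=0: queue=[A] q_used=0 → run A
t=1: queue=[A] q_used=1 → run A
t=2: queue=[A,D] q_used=2 → run A
t=3: queue=[A,D,H] q_used=3 → run A
t=4: queue=[D,H,F] q_used=0 → run D
t=5: queue=[D,H,F] q_used=1 → run D
t=6: queue=[D,H,F] q_used=2 → run D
t=7: queue=[D,H,F] q_used=3 → run D
t=8: queue=[H,F] q_used=0 → run H
t=9: queue=[H,F] q_used=1 → run H
t=10: queue=[H,F] q_used=2 → run H
t=11: queue=[H,F] q_used=3 → run H
t=12: queue=[F,H] q_used=0 → run F
t=13: queue=[F,H] q_used=1 → run F
t=14: queue=[F,H] q_used=2 → run F
t=15: queue=[F,H] q_used=3 → run F
t=16: queue=[H,F] q_used=0 → run H
t=17: queue=[F] q_used=0 → run F
t=18: queue=[F] q_used=1 → run F
t=19: queue=[F] q_used=2 → run F
t=20: queue=[F] q_used=3 → run F
t=21: (idle)
t=22: (idle)
t=23: (idle)
t=24: (idle)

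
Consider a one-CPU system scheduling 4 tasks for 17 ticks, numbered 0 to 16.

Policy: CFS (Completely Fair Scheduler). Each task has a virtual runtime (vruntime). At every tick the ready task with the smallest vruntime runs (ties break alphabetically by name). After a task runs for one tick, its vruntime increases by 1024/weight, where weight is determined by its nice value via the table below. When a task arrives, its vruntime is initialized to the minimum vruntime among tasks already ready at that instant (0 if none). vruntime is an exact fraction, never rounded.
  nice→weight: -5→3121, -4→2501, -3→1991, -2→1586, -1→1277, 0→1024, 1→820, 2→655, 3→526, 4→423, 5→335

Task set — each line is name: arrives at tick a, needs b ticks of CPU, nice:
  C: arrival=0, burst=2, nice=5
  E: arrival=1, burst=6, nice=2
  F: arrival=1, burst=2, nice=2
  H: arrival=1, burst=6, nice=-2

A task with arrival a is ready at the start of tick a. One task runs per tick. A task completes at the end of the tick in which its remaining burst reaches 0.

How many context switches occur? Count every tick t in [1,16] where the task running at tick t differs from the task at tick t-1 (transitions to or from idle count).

context switches = 10

t=0: vr[C=0] → run C
t=1: vr[C=1024/335 E=1024/335 F=1024/335 H=1024/335] → run C
t=2: vr[E=1024/335 F=1024/335 H=1024/335] → run E
t=3: vr[E=202752/43885 F=1024/335 H=1024/335] → run F
t=4: vr[E=202752/43885 F=202752/43885 H=1024/335] → run H
t=5: vr[E=202752/43885 F=202752/43885 H=983552/265655] → run H
t=6: vr[E=202752/43885 F=202752/43885 H=1155072/265655] → run H
t=7: vr[E=202752/43885 F=202752/43885 H=1326592/265655] → run E
t=8: vr[E=54272/8777 F=202752/43885 H=1326592/265655] → run F
t=9: vr[E=54272/8777 H=1326592/265655] → run H
t=10: vr[E=54272/8777 H=1498112/265655] → run H
t=11: vr[E=54272/8777 H=1669632/265655] → run E
t=12: vr[E=339968/43885 H=1669632/265655] → run H
t=13: vr[E=339968/43885] → run E
t=14: vr[E=408576/43885] → run E
t=15: vr[E=477184/43885] → run E
t=16: (idle)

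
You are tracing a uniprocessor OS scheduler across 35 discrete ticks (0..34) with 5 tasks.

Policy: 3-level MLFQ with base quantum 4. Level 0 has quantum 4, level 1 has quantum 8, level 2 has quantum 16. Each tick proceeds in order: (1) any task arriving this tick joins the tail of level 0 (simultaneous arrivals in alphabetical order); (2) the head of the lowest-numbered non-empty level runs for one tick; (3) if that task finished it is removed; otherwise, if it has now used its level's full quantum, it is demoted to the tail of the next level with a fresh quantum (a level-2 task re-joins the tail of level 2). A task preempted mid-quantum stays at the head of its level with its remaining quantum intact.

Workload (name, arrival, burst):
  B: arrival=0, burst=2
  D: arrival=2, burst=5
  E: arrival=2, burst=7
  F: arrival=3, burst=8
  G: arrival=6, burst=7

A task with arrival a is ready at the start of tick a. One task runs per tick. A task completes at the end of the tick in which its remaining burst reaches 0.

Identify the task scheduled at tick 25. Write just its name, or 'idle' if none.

t=0: L0/L1/L2 = B/-/- → run B
t=1: L0/L1/L2 = B/-/- → run B
t=2: L0/L1/L2 = DE/-/- → run D
t=3: L0/L1/L2 = DEF/-/- → run D
t=4: L0/L1/L2 = DEF/-/- → run D
t=5: L0/L1/L2 = DEF/-/- → run D
t=6: L0/L1/L2 = EFG/D/- → run E
t=7: L0/L1/L2 = EFG/D/- → run E
t=8: L0/L1/L2 = EFG/D/- → run E
t=9: L0/L1/L2 = EFG/D/- → run E
t=10: L0/L1/L2 = FG/DE/- → run F
t=11: L0/L1/L2 = FG/DE/- → run F
t=12: L0/L1/L2 = FG/DE/- → run F
t=13: L0/L1/L2 = FG/DE/- → run F
t=14: L0/L1/L2 = G/DEF/- → run G
t=15: L0/L1/L2 = G/DEF/- → run G
t=16: L0/L1/L2 = G/DEF/- → run G
t=17: L0/L1/L2 = G/DEF/- → run G
t=18: L0/L1/L2 = -/DEFG/- → run D
t=19: L0/L1/L2 = -/EFG/- → run E
t=20: L0/L1/L2 = -/EFG/- → run E
t=21: L0/L1/L2 = -/EFG/- → run E
t=22: L0/L1/L2 = -/FG/- → run F
t=23: L0/L1/L2 = -/FG/- → run F
t=24: L0/L1/L2 = -/FG/- → run F
t=25: L0/L1/L2 = -/FG/- → run F
t=26: L0/L1/L2 = -/G/- → run G
t=27: L0/L1/L2 = -/G/- → run G
t=28: L0/L1/L2 = -/G/- → run G
t=29: (idle)
t=30: (idle)
t=31: (idle)
t=32: (idle)
t=33: (idle)
t=34: (idle)

running at tick 25 = F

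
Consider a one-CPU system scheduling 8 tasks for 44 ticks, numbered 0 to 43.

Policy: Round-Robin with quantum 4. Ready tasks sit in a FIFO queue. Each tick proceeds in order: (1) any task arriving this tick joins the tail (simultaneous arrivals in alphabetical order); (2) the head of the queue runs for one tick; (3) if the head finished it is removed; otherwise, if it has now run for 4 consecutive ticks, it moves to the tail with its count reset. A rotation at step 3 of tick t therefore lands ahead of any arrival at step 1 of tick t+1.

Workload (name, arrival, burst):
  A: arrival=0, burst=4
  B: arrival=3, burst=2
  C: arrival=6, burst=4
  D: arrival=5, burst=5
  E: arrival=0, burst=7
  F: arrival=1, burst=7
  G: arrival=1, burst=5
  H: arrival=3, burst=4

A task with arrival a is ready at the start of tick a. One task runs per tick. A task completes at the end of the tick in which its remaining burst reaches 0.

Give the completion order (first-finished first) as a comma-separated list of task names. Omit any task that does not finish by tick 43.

completion order = A, B, H, C, E, F, G, D

t=0: queue=[A,E] q_used=0 → run A
t=1: queue=[A,E,F,G] q_used=1 → run A
t=2: queue=[A,E,F,G] q_used=2 → run A
t=3: queue=[A,E,F,G,B,H] q_used=3 → run A
t=4: queue=[E,F,G,B,H] q_used=0 → run E
t=5: queue=[E,F,G,B,H,D] q_used=1 → run E
t=6: queue=[E,F,G,B,H,D,C] q_used=2 → run E
t=7: queue=[E,F,G,B,H,D,C] q_used=3 → run E
t=8: queue=[F,G,B,H,D,C,E] q_used=0 → run F
t=9: queue=[F,G,B,H,D,C,E] q_used=1 → run F
t=10: queue=[F,G,B,H,D,C,E] q_used=2 → run F
t=11: queue=[F,G,B,H,D,C,E] q_used=3 → run F
t=12: queue=[G,B,H,D,C,E,F] q_used=0 → run G
t=13: queue=[G,B,H,D,C,E,F] q_used=1 → run G
t=14: queue=[G,B,H,D,C,E,F] q_used=2 → run G
t=15: queue=[G,B,H,D,C,E,F] q_used=3 → run G
t=16: queue=[B,H,D,C,E,F,G] q_used=0 → run B
t=17: queue=[B,H,D,C,E,F,G] q_used=1 → run B
t=18: queue=[H,D,C,E,F,G] q_used=0 → run H
t=19: queue=[H,D,C,E,F,G] q_used=1 → run H
t=20: queue=[H,D,C,E,F,G] q_used=2 → run H
t=21: queue=[H,D,C,E,F,G] q_used=3 → run H
t=22: queue=[D,C,E,F,G] q_used=0 → run D
t=23: queue=[D,C,E,F,G] q_used=1 → run D
t=24: queue=[D,C,E,F,G] q_used=2 → run D
t=25: queue=[D,C,E,F,G] q_used=3 → run D
t=26: queue=[C,E,F,G,D] q_used=0 → run C
t=27: queue=[C,E,F,G,D] q_used=1 → run C
t=28: queue=[C,E,F,G,D] q_used=2 → run C
t=29: queue=[C,E,F,G,D] q_used=3 → run C
t=30: queue=[E,F,G,D] q_used=0 → run E
t=31: queue=[E,F,G,D] q_used=1 → run E
t=32: queue=[E,F,G,D] q_used=2 → run E
t=33: queue=[F,G,D] q_used=0 → run F
t=34: queue=[F,G,D] q_used=1 → run F
t=35: queue=[F,G,D] q_used=2 → run F
t=36: queue=[G,D] q_used=0 → run G
t=37: queue=[D] q_used=0 → run D
t=38: (idle)
t=39: (idle)
t=40: (idle)
t=41: (idle)
t=42: (idle)
t=43: (idle)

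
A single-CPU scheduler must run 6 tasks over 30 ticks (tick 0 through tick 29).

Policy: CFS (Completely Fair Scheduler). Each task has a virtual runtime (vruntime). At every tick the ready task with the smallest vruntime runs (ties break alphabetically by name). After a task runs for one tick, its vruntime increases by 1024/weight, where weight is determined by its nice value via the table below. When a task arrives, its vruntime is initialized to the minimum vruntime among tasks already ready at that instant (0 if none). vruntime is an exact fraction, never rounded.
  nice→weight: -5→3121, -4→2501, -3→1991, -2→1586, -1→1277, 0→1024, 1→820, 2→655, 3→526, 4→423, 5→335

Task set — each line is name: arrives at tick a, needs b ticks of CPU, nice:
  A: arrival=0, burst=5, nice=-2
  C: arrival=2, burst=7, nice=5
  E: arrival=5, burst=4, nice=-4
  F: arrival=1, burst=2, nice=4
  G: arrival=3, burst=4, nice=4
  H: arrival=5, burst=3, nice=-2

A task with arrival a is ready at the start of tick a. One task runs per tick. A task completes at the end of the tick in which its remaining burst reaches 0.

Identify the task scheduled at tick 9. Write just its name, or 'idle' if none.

running at tick 9 = A

t=0: vr[A=0] → run A
t=1: vr[A=512/793 F=512/793] → run A
t=2: vr[A=1024/793 C=512/793 F=512/793] → run C
t=3: vr[A=1024/793 C=983552/265655 F=512/793 G=512/793] → run F
t=4: vr[A=1024/793 C=983552/265655 F=1028608/335439 G=512/793] → run G
t=5: vr[A=1024/793 C=983552/265655 E=1024/793 F=1028608/335439 G=1028608/335439 H=1024/793] → run A
t=6: vr[A=1536/793 C=983552/265655 E=1024/793 F=1028608/335439 G=1028608/335439 H=1024/793] → run E
t=7: vr[A=1536/793 C=983552/265655 E=55296/32513 F=1028608/335439 G=1028608/335439 H=1024/793] → run H
t=8: vr[A=1536/793 C=983552/265655 E=55296/32513 F=1028608/335439 G=1028608/335439 H=1536/793] → run E
t=9: vr[A=1536/793 C=983552/265655 E=68608/32513 F=1028608/335439 G=1028608/335439 H=1536/793] → run A
t=10: vr[A=2048/793 C=983552/265655 E=68608/32513 F=1028608/335439 G=1028608/335439 H=1536/793] → run H
t=11: vr[A=2048/793 C=983552/265655 E=68608/32513 F=1028608/335439 G=1028608/335439 H=2048/793] → run E
t=12: vr[A=2048/793 C=983552/265655 E=81920/32513 F=1028608/335439 G=1028608/335439 H=2048/793] → run E
t=13: vr[A=2048/793 C=983552/265655 F=1028608/335439 G=1028608/335439 H=2048/793] → run A
t=14: vr[C=983552/265655 F=1028608/335439 G=1028608/335439 H=2048/793] → run H
t=15: vr[C=983552/265655 F=1028608/335439 G=1028608/335439] → run F
t=16: vr[C=983552/265655 G=1028608/335439] → run G
t=17: vr[C=983552/265655 G=1840640/335439] → run C
t=18: vr[C=1795584/265655 G=1840640/335439] → run G
t=19: vr[C=1795584/265655 G=884224/111813] → run C
t=20: vr[C=2607616/265655 G=884224/111813] → run G
t=21: vr[C=2607616/265655] → run C
t=22: vr[C=3419648/265655] → run C
t=23: vr[C=846336/53131] → run C
t=24: vr[C=5043712/265655] → run C
t=25: (idle)
t=26: (idle)
t=27: (idle)
t=28: (idle)
t=29: (idle)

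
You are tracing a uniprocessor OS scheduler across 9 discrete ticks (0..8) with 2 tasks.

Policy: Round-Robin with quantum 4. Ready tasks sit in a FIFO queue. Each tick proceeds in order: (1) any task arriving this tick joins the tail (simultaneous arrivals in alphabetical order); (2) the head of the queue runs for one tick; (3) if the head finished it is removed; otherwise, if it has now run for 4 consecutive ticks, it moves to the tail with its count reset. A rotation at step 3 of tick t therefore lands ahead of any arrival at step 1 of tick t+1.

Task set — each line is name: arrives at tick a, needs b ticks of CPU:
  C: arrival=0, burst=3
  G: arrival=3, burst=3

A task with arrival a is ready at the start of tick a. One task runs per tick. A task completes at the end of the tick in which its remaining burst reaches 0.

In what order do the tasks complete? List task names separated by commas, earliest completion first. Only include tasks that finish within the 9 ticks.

t=0: queue=[C] q_used=0 → run C
t=1: queue=[C] q_used=1 → run C
t=2: queue=[C] q_used=2 → run C
t=3: queue=[G] q_used=0 → run G
t=4: queue=[G] q_used=1 → run G
t=5: queue=[G] q_used=2 → run G
t=6: (idle)
t=7: (idle)
t=8: (idle)

completion order = C, G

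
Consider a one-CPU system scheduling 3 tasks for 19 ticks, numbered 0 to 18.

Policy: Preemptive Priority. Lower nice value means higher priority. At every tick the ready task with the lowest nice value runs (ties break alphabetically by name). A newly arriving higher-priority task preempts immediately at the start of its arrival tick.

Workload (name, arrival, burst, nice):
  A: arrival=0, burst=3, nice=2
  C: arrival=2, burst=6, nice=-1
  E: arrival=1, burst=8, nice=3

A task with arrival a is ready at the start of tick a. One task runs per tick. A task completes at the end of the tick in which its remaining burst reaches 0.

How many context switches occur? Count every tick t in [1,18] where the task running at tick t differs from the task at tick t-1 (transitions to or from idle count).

t=0: ready={A} → run A
t=1: ready={A,E} → run A
t=2: ready={A,C,E} → run C
t=3: ready={A,C,E} → run C
t=4: ready={A,C,E} → run C
t=5: ready={A,C,E} → run C
t=6: ready={A,C,E} → run C
t=7: ready={A,C,E} → run C
t=8: ready={A,E} → run A
t=9: ready={E} → run E
t=10: ready={E} → run E
t=11: ready={E} → run E
t=12: ready={E} → run E
t=13: ready={E} → run E
t=14: ready={E} → run E
t=15: ready={E} → run E
t=16: ready={E} → run E
t=17: (idle)
t=18: (idle)

context switches = 4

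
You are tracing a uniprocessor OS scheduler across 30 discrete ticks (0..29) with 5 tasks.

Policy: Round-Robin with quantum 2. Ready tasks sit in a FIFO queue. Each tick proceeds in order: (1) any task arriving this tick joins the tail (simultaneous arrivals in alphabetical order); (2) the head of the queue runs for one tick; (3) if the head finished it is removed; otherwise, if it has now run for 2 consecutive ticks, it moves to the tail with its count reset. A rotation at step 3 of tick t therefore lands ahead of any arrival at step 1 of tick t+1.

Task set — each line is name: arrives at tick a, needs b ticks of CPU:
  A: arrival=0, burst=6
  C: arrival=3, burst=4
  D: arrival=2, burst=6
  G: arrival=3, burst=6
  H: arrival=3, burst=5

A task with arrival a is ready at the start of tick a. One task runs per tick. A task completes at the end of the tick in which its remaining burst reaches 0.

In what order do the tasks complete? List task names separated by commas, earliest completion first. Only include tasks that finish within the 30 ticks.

completion order = A, C, D, G, H

t=0: queue=[A] q_used=0 → run A
t=1: queue=[A] q_used=1 → run A
t=2: queue=[A,D] q_used=0 → run A
t=3: queue=[A,D,C,G,H] q_used=1 → run A
t=4: queue=[D,C,G,H,A] q_used=0 → run D
t=5: queue=[D,C,G,H,A] q_used=1 → run D
t=6: queue=[C,G,H,A,D] q_used=0 → run C
t=7: queue=[C,G,H,A,D] q_used=1 → run C
t=8: queue=[G,H,A,D,C] q_used=0 → run G
t=9: queue=[G,H,A,D,C] q_used=1 → run G
t=10: queue=[H,A,D,C,G] q_used=0 → run H
t=11: queue=[H,A,D,C,G] q_used=1 → run H
t=12: queue=[A,D,C,G,H] q_used=0 → run A
t=13: queue=[A,D,C,G,H] q_used=1 → run A
t=14: queue=[D,C,G,H] q_used=0 → run D
t=15: queue=[D,C,G,H] q_used=1 → run D
t=16: queue=[C,G,H,D] q_used=0 → run C
t=17: queue=[C,G,H,D] q_used=1 → run C
t=18: queue=[G,H,D] q_used=0 → run G
t=19: queue=[G,H,D] q_used=1 → run G
t=20: queue=[H,D,G] q_used=0 → run H
t=21: queue=[H,D,G] q_used=1 → run H
t=22: queue=[D,G,H] q_used=0 → run D
t=23: queue=[D,G,H] q_used=1 → run D
t=24: queue=[G,H] q_used=0 → run G
t=25: queue=[G,H] q_used=1 → run G
t=26: queue=[H] q_used=0 → run H
t=27: (idle)
t=28: (idle)
t=29: (idle)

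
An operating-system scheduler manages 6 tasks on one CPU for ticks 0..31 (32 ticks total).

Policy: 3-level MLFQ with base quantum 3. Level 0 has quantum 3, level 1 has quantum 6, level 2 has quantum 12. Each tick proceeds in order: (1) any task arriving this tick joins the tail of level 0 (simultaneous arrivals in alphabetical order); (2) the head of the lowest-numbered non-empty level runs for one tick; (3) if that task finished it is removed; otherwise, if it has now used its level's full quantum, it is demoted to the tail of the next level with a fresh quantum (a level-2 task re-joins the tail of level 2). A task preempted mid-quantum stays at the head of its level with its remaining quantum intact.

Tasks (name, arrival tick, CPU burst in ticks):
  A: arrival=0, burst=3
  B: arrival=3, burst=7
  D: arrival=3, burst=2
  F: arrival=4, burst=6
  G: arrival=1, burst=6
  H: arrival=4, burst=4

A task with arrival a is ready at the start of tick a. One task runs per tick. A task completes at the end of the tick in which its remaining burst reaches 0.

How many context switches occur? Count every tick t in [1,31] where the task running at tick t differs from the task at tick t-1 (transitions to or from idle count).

t=0: L0/L1/L2 = A/-/- → run A
t=1: L0/L1/L2 = AG/-/- → run A
t=2: L0/L1/L2 = AG/-/- → run A
t=3: L0/L1/L2 = GBD/-/- → run G
t=4: L0/L1/L2 = GBDFH/-/- → run G
t=5: L0/L1/L2 = GBDFH/-/- → run G
t=6: L0/L1/L2 = BDFH/G/- → run B
t=7: L0/L1/L2 = BDFH/G/- → run B
t=8: L0/L1/L2 = BDFH/G/- → run B
t=9: L0/L1/L2 = DFH/GB/- → run D
t=10: L0/L1/L2 = DFH/GB/- → run D
t=11: L0/L1/L2 = FH/GB/- → run F
t=12: L0/L1/L2 = FH/GB/- → run F
t=13: L0/L1/L2 = FH/GB/- → run F
t=14: L0/L1/L2 = H/GBF/- → run H
t=15: L0/L1/L2 = H/GBF/- → run H
t=16: L0/L1/L2 = H/GBF/- → run H
t=17: L0/L1/L2 = -/GBFH/- → run G
t=18: L0/L1/L2 = -/GBFH/- → run G
t=19: L0/L1/L2 = -/GBFH/- → run G
t=20: L0/L1/L2 = -/BFH/- → run B
t=21: L0/L1/L2 = -/BFH/- → run B
t=22: L0/L1/L2 = -/BFH/- → run B
t=23: L0/L1/L2 = -/BFH/- → run B
t=24: L0/L1/L2 = -/FH/- → run F
t=25: L0/L1/L2 = -/FH/- → run F
t=26: L0/L1/L2 = -/FH/- → run F
t=27: L0/L1/L2 = -/H/- → run H
t=28: (idle)
t=29: (idle)
t=30: (idle)
t=31: (idle)

context switches = 10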